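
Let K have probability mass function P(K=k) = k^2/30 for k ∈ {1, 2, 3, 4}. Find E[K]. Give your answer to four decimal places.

E[K] = Σ k·P(K=k)
 = 1·1/30 + 2·2/15 + 3·3/10 + 4·8/15
 = 1/30 + 4/15 + 9/10 + 32/15
 = 10/3

3.3333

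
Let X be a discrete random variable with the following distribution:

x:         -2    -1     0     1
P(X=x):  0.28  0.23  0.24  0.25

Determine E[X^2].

1.6

E[X^2] = Σ x^2·P(X=x)
 = 4·0.28 + 1·0.23 + 0·0.24 + 1·0.25
 = 1.12 + 0.23 + 0 + 0.25
 = 1.6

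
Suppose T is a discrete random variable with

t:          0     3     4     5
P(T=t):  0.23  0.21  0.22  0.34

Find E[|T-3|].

E[|T-3|] = Σ |t-3|·P(T=t)
 = 3·0.23 + 0·0.21 + 1·0.22 + 2·0.34
 = 0.69 + 0 + 0.22 + 0.68
 = 1.59

1.59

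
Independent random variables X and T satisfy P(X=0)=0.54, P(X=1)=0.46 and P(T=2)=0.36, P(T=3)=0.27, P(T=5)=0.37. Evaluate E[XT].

1.5548

E[XT] = Σ_x Σ_t xt · P(X=x)P(T=t)
 = 0·0.1944 + 0·0.1458 + 0·0.1998 + 2·0.1656 + 3·0.1242 + 5·0.1702
 = 0 + 0 + 0 + 0.3312 + 0.3726 + 0.851
 = 1.5548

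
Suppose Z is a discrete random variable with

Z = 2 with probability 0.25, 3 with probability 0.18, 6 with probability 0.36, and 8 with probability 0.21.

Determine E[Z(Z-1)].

24.14

E[Z(Z-1)] = Σ z(z-1)·P(Z=z)
 = 2·0.25 + 6·0.18 + 30·0.36 + 56·0.21
 = 0.5 + 1.08 + 10.8 + 11.76
 = 24.14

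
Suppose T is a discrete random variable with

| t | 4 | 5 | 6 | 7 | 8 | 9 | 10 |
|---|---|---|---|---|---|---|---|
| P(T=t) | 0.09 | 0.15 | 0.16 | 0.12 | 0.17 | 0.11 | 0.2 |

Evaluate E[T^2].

56.62

E[T^2] = Σ t^2·P(T=t)
 = 16·0.09 + 25·0.15 + 36·0.16 + 49·0.12 + 64·0.17 + 81·0.11 + 100·0.2
 = 1.44 + 3.75 + 5.76 + 5.88 + 10.88 + 8.91 + 20
 = 56.62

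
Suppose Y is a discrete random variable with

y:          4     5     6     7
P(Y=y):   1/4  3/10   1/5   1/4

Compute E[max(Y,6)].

6.25

E[max(Y,6)] = Σ max(y,6)·P(Y=y)
 = 6·1/4 + 6·3/10 + 6·1/5 + 7·1/4
 = 3/2 + 9/5 + 6/5 + 7/4
 = 25/4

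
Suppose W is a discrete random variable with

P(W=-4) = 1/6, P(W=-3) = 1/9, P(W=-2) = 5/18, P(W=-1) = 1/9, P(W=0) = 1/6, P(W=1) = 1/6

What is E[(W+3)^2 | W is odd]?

P(W is odd) = 1/9 + 1/9 + 1/6 = 7/18.
E[(W+3)^2 | W is odd] = [0·1/9 + 4·1/9 + 16·1/6] / (7/18)
 = 28/9 / (7/18)
 = 8

8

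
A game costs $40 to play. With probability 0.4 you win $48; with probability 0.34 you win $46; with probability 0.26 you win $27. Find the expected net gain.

E[payout] = 48·0.4 + 46·0.34 + 27·0.26
 = 19.2 + 15.64 + 7.02
 = 41.86
Net = 41.86 - 40 = 1.86

1.86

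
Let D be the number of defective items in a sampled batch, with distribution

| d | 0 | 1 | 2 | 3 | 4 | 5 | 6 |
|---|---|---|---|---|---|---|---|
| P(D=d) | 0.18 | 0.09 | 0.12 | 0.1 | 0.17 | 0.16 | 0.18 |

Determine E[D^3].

E[D^3] = Σ d^3·P(D=d)
 = 0·0.18 + 1·0.09 + 8·0.12 + 27·0.1 + 64·0.17 + 125·0.16 + 216·0.18
 = 0 + 0.09 + 0.96 + 2.7 + 10.88 + 20 + 38.88
 = 73.51

73.51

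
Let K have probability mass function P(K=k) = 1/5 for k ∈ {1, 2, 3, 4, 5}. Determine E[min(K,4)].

2.8

E[min(K,4)] = Σ min(k,4)·P(K=k)
 = 1·1/5 + 2·1/5 + 3·1/5 + 4·1/5 + 4·1/5
 = 1/5 + 2/5 + 3/5 + 4/5 + 4/5
 = 14/5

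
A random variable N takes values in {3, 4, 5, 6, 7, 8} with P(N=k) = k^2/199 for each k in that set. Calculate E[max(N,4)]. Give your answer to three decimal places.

E[max(N,4)] = Σ max(n,4)·P(N=n)
 = 4·9/199 + 4·16/199 + 5·25/199 + 6·36/199 + 7·49/199 + 8·64/199
 = 36/199 + 64/199 + 125/199 + 216/199 + 343/199 + 512/199
 = 1296/199

6.513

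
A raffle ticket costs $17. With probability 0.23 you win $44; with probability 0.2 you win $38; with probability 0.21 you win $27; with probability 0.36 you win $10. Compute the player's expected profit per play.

E[payout] = 44·0.23 + 38·0.2 + 27·0.21 + 10·0.36
 = 10.12 + 7.6 + 5.67 + 3.6
 = 26.99
Net = 26.99 - 17 = 9.99

9.99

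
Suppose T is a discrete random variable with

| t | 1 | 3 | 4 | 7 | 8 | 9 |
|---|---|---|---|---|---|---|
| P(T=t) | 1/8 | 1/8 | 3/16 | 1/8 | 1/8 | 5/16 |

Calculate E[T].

5.9375

E[T] = Σ t·P(T=t)
 = 1·1/8 + 3·1/8 + 4·3/16 + 7·1/8 + 8·1/8 + 9·5/16
 = 1/8 + 3/8 + 3/4 + 7/8 + 1 + 45/16
 = 95/16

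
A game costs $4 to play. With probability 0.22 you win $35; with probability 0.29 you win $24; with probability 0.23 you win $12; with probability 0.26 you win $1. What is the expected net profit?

E[payout] = 35·0.22 + 24·0.29 + 12·0.23 + 1·0.26
 = 7.7 + 6.96 + 2.76 + 0.26
 = 17.68
Net = 17.68 - 4 = 13.68

13.68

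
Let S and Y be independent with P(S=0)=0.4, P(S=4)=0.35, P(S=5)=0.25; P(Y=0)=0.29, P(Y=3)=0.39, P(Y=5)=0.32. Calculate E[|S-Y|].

2.32

E[|S-Y|] = Σ_s Σ_y |s-y| · P(S=s)P(Y=y)
 = 0·0.116 + 3·0.156 + 5·0.128 + 4·0.1015 + 1·0.1365 + 1·0.112 + 5·0.0725 + 2·0.0975 + 0·0.08
 = 0 + 0.468 + 0.64 + 0.406 + 0.1365 + 0.112 + 0.3625 + 0.195 + 0
 = 2.32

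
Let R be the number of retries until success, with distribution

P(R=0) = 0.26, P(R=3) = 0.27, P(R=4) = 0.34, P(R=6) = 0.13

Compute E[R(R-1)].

E[R(R-1)] = Σ r(r-1)·P(R=r)
 = 0·0.26 + 6·0.27 + 12·0.34 + 30·0.13
 = 0 + 1.62 + 4.08 + 3.9
 = 9.6

9.6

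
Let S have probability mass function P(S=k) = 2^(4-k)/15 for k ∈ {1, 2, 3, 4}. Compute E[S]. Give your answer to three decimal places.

1.733

E[S] = Σ s·P(S=s)
 = 1·8/15 + 2·4/15 + 3·2/15 + 4·1/15
 = 8/15 + 8/15 + 2/5 + 4/15
 = 26/15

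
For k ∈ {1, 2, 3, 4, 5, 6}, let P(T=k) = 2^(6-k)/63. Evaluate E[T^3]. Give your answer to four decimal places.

E[T^3] = Σ t^3·P(T=t)
 = 1·32/63 + 8·16/63 + 27·8/63 + 64·4/63 + 125·2/63 + 216·1/63
 = 32/63 + 128/63 + 24/7 + 256/63 + 250/63 + 24/7
 = 122/7

17.4286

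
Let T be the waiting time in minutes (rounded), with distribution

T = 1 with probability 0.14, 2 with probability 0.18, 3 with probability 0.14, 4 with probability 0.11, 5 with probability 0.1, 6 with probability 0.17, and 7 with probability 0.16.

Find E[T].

E[T] = Σ t·P(T=t)
 = 1·0.14 + 2·0.18 + 3·0.14 + 4·0.11 + 5·0.1 + 6·0.17 + 7·0.16
 = 0.14 + 0.36 + 0.42 + 0.44 + 0.5 + 1.02 + 1.12
 = 4

4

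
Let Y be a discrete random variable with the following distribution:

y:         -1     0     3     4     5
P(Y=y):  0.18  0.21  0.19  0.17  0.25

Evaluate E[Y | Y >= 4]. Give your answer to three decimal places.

4.595

P(Y >= 4) = 0.17 + 0.25 = 0.42.
E[Y | Y >= 4] = [4·0.17 + 5·0.25] / 0.42
 = 1.93 / 0.42
 = 193/42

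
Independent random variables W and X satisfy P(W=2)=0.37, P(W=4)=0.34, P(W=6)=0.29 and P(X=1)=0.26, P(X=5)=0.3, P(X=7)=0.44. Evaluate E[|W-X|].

2.6508

E[|W-X|] = Σ_w Σ_x |w-x| · P(W=w)P(X=x)
 = 1·0.0962 + 3·0.111 + 5·0.1628 + 3·0.0884 + 1·0.102 + 3·0.1496 + 5·0.0754 + 1·0.087 + 1·0.1276
 = 0.0962 + 0.333 + 0.814 + 0.2652 + 0.102 + 0.4488 + 0.377 + 0.087 + 0.1276
 = 2.6508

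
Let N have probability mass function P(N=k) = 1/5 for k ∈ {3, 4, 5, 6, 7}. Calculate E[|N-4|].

1.4

E[|N-4|] = Σ |n-4|·P(N=n)
 = 1·1/5 + 0·1/5 + 1·1/5 + 2·1/5 + 3·1/5
 = 1/5 + 0 + 1/5 + 2/5 + 3/5
 = 7/5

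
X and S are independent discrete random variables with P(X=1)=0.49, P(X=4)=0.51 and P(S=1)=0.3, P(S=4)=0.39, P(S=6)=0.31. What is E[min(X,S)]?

E[min(X,S)] = Σ_x Σ_s min(x,s) · P(X=x)P(S=s)
 = 1·0.147 + 1·0.1911 + 1·0.1519 + 1·0.153 + 4·0.1989 + 4·0.1581
 = 0.147 + 0.1911 + 0.1519 + 0.153 + 0.7956 + 0.6324
 = 2.071

2.071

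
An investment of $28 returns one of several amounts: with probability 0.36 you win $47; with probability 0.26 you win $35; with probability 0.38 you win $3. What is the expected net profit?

-0.84

E[payout] = 47·0.36 + 35·0.26 + 3·0.38
 = 16.92 + 9.1 + 1.14
 = 27.16
Net = 27.16 - 28 = -0.84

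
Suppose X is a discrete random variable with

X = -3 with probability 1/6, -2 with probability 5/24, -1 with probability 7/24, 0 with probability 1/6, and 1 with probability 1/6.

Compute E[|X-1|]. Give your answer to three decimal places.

2.042

E[|X-1|] = Σ |x-1|·P(X=x)
 = 4·1/6 + 3·5/24 + 2·7/24 + 1·1/6 + 0·1/6
 = 2/3 + 5/8 + 7/12 + 1/6 + 0
 = 49/24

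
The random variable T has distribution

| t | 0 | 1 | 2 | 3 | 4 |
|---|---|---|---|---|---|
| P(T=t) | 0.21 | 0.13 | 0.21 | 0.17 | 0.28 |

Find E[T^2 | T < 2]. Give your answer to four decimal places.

0.3824

P(T < 2) = 0.21 + 0.13 = 0.34.
E[T^2 | T < 2] = [0·0.21 + 1·0.13] / 0.34
 = 0.13 / 0.34
 = 13/34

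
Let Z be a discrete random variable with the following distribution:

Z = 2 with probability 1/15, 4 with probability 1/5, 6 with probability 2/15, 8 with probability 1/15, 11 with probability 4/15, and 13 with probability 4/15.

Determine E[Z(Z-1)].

E[Z(Z-1)] = Σ z(z-1)·P(Z=z)
 = 2·1/15 + 12·1/5 + 30·2/15 + 56·1/15 + 110·4/15 + 156·4/15
 = 2/15 + 12/5 + 4 + 56/15 + 88/3 + 208/5
 = 406/5

81.2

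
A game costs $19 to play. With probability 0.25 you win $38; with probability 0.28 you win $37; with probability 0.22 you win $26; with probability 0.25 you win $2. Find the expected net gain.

7.08

E[payout] = 38·0.25 + 37·0.28 + 26·0.22 + 2·0.25
 = 9.5 + 10.36 + 5.72 + 0.5
 = 26.08
Net = 26.08 - 19 = 7.08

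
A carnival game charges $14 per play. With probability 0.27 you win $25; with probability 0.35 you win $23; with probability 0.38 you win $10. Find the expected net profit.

4.6

E[payout] = 25·0.27 + 23·0.35 + 10·0.38
 = 6.75 + 8.05 + 3.8
 = 18.6
Net = 18.6 - 14 = 4.6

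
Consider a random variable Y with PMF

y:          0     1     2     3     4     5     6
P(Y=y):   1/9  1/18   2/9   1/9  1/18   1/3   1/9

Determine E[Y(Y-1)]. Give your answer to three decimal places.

E[Y(Y-1)] = Σ y(y-1)·P(Y=y)
 = 0·1/9 + 0·1/18 + 2·2/9 + 6·1/9 + 12·1/18 + 20·1/3 + 30·1/9
 = 0 + 0 + 4/9 + 2/3 + 2/3 + 20/3 + 10/3
 = 106/9

11.778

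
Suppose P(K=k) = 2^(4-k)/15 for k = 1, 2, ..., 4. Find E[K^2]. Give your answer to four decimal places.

E[K^2] = Σ k^2·P(K=k)
 = 1·8/15 + 4·4/15 + 9·2/15 + 16·1/15
 = 8/15 + 16/15 + 6/5 + 16/15
 = 58/15

3.8667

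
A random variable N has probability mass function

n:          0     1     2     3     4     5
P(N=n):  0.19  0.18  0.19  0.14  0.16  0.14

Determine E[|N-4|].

E[|N-4|] = Σ |n-4|·P(N=n)
 = 4·0.19 + 3·0.18 + 2·0.19 + 1·0.14 + 0·0.16 + 1·0.14
 = 0.76 + 0.54 + 0.38 + 0.14 + 0 + 0.14
 = 1.96

1.96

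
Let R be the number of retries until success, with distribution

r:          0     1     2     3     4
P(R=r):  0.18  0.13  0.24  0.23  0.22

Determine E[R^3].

E[R^3] = Σ r^3·P(R=r)
 = 0·0.18 + 1·0.13 + 8·0.24 + 27·0.23 + 64·0.22
 = 0 + 0.13 + 1.92 + 6.21 + 14.08
 = 22.34

22.34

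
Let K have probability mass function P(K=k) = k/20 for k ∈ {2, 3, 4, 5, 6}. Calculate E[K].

4.5

E[K] = Σ k·P(K=k)
 = 2·1/10 + 3·3/20 + 4·1/5 + 5·1/4 + 6·3/10
 = 1/5 + 9/20 + 4/5 + 5/4 + 9/5
 = 9/2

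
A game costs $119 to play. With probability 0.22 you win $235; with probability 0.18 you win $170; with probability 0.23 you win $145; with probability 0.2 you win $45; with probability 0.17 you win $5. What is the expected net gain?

6.5

E[payout] = 235·0.22 + 170·0.18 + 145·0.23 + 45·0.2 + 5·0.17
 = 51.7 + 30.6 + 33.35 + 9 + 0.85
 = 125.5
Net = 125.5 - 119 = 6.5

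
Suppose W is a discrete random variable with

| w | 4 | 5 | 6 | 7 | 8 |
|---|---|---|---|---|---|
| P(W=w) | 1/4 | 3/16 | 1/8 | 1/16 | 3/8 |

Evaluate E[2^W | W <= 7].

P(W <= 7) = 1/4 + 3/16 + 1/8 + 1/16 = 5/8.
E[2^W | W <= 7] = [16·1/4 + 32·3/16 + 64·1/8 + 128·1/16] / (5/8)
 = 26 / (5/8)
 = 208/5

41.6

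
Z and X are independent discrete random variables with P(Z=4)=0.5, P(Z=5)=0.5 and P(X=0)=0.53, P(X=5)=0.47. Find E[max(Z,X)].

E[max(Z,X)] = Σ_z Σ_x max(z,x) · P(Z=z)P(X=x)
 = 4·0.265 + 5·0.235 + 5·0.265 + 5·0.235
 = 1.06 + 1.175 + 1.325 + 1.175
 = 4.735

4.735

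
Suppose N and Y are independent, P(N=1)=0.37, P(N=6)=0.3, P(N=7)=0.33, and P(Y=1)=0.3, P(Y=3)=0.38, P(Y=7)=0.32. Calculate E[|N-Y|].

2.9752

E[|N-Y|] = Σ_n Σ_y |n-y| · P(N=n)P(Y=y)
 = 0·0.111 + 2·0.1406 + 6·0.1184 + 5·0.09 + 3·0.114 + 1·0.096 + 6·0.099 + 4·0.1254 + 0·0.1056
 = 0 + 0.2812 + 0.7104 + 0.45 + 0.342 + 0.096 + 0.594 + 0.5016 + 0
 = 2.9752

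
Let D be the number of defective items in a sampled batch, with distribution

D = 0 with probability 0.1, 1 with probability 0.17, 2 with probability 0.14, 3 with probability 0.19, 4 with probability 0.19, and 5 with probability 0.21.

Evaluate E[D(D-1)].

E[D(D-1)] = Σ d(d-1)·P(D=d)
 = 0·0.1 + 0·0.17 + 2·0.14 + 6·0.19 + 12·0.19 + 20·0.21
 = 0 + 0 + 0.28 + 1.14 + 2.28 + 4.2
 = 7.9

7.9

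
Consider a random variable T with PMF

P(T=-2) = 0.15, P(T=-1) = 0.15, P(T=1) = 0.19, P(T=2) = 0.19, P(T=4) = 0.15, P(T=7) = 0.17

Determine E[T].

1.91

E[T] = Σ t·P(T=t)
 = (-2)·0.15 + (-1)·0.15 + 1·0.19 + 2·0.19 + 4·0.15 + 7·0.17
 = (-0.3) + (-0.15) + 0.19 + 0.38 + 0.6 + 1.19
 = 1.91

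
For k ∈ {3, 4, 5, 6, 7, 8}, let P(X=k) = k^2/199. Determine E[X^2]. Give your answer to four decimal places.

43.9950

E[X^2] = Σ x^2·P(X=x)
 = 9·9/199 + 16·16/199 + 25·25/199 + 36·36/199 + 49·49/199 + 64·64/199
 = 81/199 + 256/199 + 625/199 + 1296/199 + 2401/199 + 4096/199
 = 8755/199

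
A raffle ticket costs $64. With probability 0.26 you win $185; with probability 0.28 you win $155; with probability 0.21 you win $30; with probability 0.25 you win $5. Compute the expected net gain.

E[payout] = 185·0.26 + 155·0.28 + 30·0.21 + 5·0.25
 = 48.1 + 43.4 + 6.3 + 1.25
 = 99.05
Net = 99.05 - 64 = 35.05

35.05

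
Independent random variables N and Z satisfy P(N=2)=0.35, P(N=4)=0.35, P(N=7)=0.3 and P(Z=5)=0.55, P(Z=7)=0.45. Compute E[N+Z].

10.1

E[N+Z] = Σ_n Σ_z (n+z) · P(N=n)P(Z=z)
 = 7·0.1925 + 9·0.1575 + 9·0.1925 + 11·0.1575 + 12·0.165 + 14·0.135
 = 1.3475 + 1.4175 + 1.7325 + 1.7325 + 1.98 + 1.89
 = 10.1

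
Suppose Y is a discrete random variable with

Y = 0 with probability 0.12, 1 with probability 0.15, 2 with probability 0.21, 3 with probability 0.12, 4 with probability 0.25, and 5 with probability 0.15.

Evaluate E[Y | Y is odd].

3

P(Y is odd) = 0.15 + 0.12 + 0.15 = 0.42.
E[Y | Y is odd] = [1·0.15 + 3·0.12 + 5·0.15] / 0.42
 = 1.26 / 0.42
 = 3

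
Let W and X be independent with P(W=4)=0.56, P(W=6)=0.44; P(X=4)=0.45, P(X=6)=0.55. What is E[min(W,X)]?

4.484

E[min(W,X)] = Σ_w Σ_x min(w,x) · P(W=w)P(X=x)
 = 4·0.252 + 4·0.308 + 4·0.198 + 6·0.242
 = 1.008 + 1.232 + 0.792 + 1.452
 = 4.484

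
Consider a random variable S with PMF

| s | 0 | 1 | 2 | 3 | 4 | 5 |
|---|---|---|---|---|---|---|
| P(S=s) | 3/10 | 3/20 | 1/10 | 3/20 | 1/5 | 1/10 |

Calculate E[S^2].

7.6

E[S^2] = Σ s^2·P(S=s)
 = 0·3/10 + 1·3/20 + 4·1/10 + 9·3/20 + 16·1/5 + 25·1/10
 = 0 + 3/20 + 2/5 + 27/20 + 16/5 + 5/2
 = 38/5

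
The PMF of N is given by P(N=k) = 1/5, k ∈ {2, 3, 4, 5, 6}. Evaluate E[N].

E[N] = Σ n·P(N=n)
 = 2·1/5 + 3·1/5 + 4·1/5 + 5·1/5 + 6·1/5
 = 2/5 + 3/5 + 4/5 + 1 + 6/5
 = 4

4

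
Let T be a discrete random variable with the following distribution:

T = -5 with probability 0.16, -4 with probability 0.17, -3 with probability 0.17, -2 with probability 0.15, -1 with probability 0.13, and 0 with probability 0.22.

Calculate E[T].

E[T] = Σ t·P(T=t)
 = (-5)·0.16 + (-4)·0.17 + (-3)·0.17 + (-2)·0.15 + (-1)·0.13 + 0·0.22
 = (-0.8) + (-0.68) + (-0.51) + (-0.3) + (-0.13) + 0
 = -2.42

-2.42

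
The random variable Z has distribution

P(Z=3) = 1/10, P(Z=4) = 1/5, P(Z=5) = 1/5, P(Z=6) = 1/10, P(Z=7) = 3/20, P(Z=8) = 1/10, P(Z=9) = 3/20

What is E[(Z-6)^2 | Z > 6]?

4.75

P(Z > 6) = 3/20 + 1/10 + 3/20 = 2/5.
E[(Z-6)^2 | Z > 6] = [1·3/20 + 4·1/10 + 9·3/20] / (2/5)
 = 19/10 / (2/5)
 = 19/4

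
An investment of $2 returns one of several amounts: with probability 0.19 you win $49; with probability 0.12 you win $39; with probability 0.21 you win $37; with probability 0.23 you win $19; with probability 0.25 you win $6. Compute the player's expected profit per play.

E[payout] = 49·0.19 + 39·0.12 + 37·0.21 + 19·0.23 + 6·0.25
 = 9.31 + 4.68 + 7.77 + 4.37 + 1.5
 = 27.63
Net = 27.63 - 2 = 25.63

25.63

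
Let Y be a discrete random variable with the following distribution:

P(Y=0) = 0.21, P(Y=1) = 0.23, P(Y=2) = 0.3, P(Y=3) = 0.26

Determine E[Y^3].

E[Y^3] = Σ y^3·P(Y=y)
 = 0·0.21 + 1·0.23 + 8·0.3 + 27·0.26
 = 0 + 0.23 + 2.4 + 7.02
 = 9.65

9.65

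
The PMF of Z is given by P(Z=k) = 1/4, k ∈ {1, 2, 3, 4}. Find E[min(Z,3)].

2.25

E[min(Z,3)] = Σ min(z,3)·P(Z=z)
 = 1·1/4 + 2·1/4 + 3·1/4 + 3·1/4
 = 1/4 + 1/2 + 3/4 + 3/4
 = 9/4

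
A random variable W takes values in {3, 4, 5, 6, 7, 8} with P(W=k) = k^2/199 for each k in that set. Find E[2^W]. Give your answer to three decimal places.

E[2^W] = Σ 2^w·P(W=w)
 = 8·9/199 + 16·16/199 + 32·25/199 + 64·36/199 + 128·49/199 + 256·64/199
 = 72/199 + 256/199 + 800/199 + 2304/199 + 6272/199 + 16384/199
 = 26088/199

131.095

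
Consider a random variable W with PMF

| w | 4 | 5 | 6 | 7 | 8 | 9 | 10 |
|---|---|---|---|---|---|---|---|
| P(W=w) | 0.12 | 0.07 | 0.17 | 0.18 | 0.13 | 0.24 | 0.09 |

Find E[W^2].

E[W^2] = Σ w^2·P(W=w)
 = 16·0.12 + 25·0.07 + 36·0.17 + 49·0.18 + 64·0.13 + 81·0.24 + 100·0.09
 = 1.92 + 1.75 + 6.12 + 8.82 + 8.32 + 19.44 + 9
 = 55.37

55.37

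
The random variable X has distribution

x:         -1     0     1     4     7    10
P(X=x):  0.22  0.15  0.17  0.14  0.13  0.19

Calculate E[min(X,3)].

E[min(X,3)] = Σ min(x,3)·P(X=x)
 = (-1)·0.22 + 0·0.15 + 1·0.17 + 3·0.14 + 3·0.13 + 3·0.19
 = (-0.22) + 0 + 0.17 + 0.42 + 0.39 + 0.57
 = 1.33

1.33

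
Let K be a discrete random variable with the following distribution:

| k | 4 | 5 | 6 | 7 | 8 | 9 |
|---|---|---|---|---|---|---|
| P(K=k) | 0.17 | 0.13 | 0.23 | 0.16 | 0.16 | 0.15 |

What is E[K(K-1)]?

E[K(K-1)] = Σ k(k-1)·P(K=k)
 = 12·0.17 + 20·0.13 + 30·0.23 + 42·0.16 + 56·0.16 + 72·0.15
 = 2.04 + 2.6 + 6.9 + 6.72 + 8.96 + 10.8
 = 38.02

38.02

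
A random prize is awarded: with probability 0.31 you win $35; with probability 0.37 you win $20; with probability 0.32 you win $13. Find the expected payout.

E[payout] = 35·0.31 + 20·0.37 + 13·0.32
 = 10.85 + 7.4 + 4.16
 = 22.41

22.41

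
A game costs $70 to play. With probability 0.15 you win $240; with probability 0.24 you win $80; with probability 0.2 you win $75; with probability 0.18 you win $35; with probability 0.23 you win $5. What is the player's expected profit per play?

7.65

E[payout] = 240·0.15 + 80·0.24 + 75·0.2 + 35·0.18 + 5·0.23
 = 36 + 19.2 + 15 + 6.3 + 1.15
 = 77.65
Net = 77.65 - 70 = 7.65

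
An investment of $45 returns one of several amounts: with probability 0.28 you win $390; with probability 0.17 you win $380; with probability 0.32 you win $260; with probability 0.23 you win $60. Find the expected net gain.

E[payout] = 390·0.28 + 380·0.17 + 260·0.32 + 60·0.23
 = 109.2 + 64.6 + 83.2 + 13.8
 = 270.8
Net = 270.8 - 45 = 225.8

225.8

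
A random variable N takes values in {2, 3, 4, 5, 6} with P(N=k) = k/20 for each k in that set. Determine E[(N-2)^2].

8

E[(N-2)^2] = Σ (n-2)^2·P(N=n)
 = 0·1/10 + 1·3/20 + 4·1/5 + 9·1/4 + 16·3/10
 = 0 + 3/20 + 4/5 + 9/4 + 24/5
 = 8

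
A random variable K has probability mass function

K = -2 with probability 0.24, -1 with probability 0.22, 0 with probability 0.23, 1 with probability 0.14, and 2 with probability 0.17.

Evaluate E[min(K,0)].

E[min(K,0)] = Σ min(k,0)·P(K=k)
 = (-2)·0.24 + (-1)·0.22 + 0·0.23 + 0·0.14 + 0·0.17
 = (-0.48) + (-0.22) + 0 + 0 + 0
 = -0.7

-0.7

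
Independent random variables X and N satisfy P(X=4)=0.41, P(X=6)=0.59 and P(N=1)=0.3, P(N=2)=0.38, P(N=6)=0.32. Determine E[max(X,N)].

5.4424

E[max(X,N)] = Σ_x Σ_n max(x,n) · P(X=x)P(N=n)
 = 4·0.123 + 4·0.1558 + 6·0.1312 + 6·0.177 + 6·0.2242 + 6·0.1888
 = 0.492 + 0.6232 + 0.7872 + 1.062 + 1.3452 + 1.1328
 = 5.4424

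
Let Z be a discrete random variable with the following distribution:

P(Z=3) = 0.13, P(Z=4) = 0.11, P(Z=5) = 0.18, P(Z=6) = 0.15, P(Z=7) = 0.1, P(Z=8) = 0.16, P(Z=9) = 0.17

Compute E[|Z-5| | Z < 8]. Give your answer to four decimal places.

1.0746

P(Z < 8) = 0.13 + 0.11 + 0.18 + 0.15 + 0.1 = 0.67.
E[|Z-5| | Z < 8] = [2·0.13 + 1·0.11 + 0·0.18 + 1·0.15 + 2·0.1] / 0.67
 = 0.72 / 0.67
 = 72/67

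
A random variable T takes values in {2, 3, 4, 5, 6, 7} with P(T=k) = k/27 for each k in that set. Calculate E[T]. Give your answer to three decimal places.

E[T] = Σ t·P(T=t)
 = 2·2/27 + 3·1/9 + 4·4/27 + 5·5/27 + 6·2/9 + 7·7/27
 = 4/27 + 1/3 + 16/27 + 25/27 + 4/3 + 49/27
 = 139/27

5.148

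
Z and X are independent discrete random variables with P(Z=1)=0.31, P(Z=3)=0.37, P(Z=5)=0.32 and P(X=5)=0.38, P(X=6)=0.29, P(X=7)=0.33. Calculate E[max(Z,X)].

E[max(Z,X)] = Σ_z Σ_x max(z,x) · P(Z=z)P(X=x)
 = 5·0.1178 + 6·0.0899 + 7·0.1023 + 5·0.1406 + 6·0.1073 + 7·0.1221 + 5·0.1216 + 6·0.0928 + 7·0.1056
 = 0.589 + 0.5394 + 0.7161 + 0.703 + 0.6438 + 0.8547 + 0.608 + 0.5568 + 0.7392
 = 5.95

5.95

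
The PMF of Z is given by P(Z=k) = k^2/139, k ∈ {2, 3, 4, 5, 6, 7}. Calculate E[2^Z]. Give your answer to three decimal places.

69.928

E[2^Z] = Σ 2^z·P(Z=z)
 = 4·4/139 + 8·9/139 + 16·16/139 + 32·25/139 + 64·36/139 + 128·49/139
 = 16/139 + 72/139 + 256/139 + 800/139 + 2304/139 + 6272/139
 = 9720/139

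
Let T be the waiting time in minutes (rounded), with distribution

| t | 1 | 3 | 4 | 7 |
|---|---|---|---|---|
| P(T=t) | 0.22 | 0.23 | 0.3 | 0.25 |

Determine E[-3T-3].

-14.58

E[-3T-3] = Σ (-3t-3)·P(T=t)
 = (-6)·0.22 + (-12)·0.23 + (-15)·0.3 + (-24)·0.25
 = (-1.32) + (-2.76) + (-4.5) + (-6)
 = -14.58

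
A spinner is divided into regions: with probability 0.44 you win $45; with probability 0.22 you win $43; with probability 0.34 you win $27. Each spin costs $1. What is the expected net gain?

E[payout] = 45·0.44 + 43·0.22 + 27·0.34
 = 19.8 + 9.46 + 9.18
 = 38.44
Net = 38.44 - 1 = 37.44

37.44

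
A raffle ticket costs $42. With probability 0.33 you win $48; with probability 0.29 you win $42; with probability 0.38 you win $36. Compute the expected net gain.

-0.3

E[payout] = 48·0.33 + 42·0.29 + 36·0.38
 = 15.84 + 12.18 + 13.68
 = 41.7
Net = 41.7 - 42 = -0.3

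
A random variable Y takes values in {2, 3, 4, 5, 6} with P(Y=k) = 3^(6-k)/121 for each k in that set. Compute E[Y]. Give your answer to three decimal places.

E[Y] = Σ y·P(Y=y)
 = 2·81/121 + 3·27/121 + 4·9/121 + 5·3/121 + 6·1/121
 = 162/121 + 81/121 + 36/121 + 15/121 + 6/121
 = 300/121

2.479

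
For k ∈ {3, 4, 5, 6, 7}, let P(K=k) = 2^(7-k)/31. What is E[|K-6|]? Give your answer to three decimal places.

2.226

E[|K-6|] = Σ |k-6|·P(K=k)
 = 3·16/31 + 2·8/31 + 1·4/31 + 0·2/31 + 1·1/31
 = 48/31 + 16/31 + 4/31 + 0 + 1/31
 = 69/31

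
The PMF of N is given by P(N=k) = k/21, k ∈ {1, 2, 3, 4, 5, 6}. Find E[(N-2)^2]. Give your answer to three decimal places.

E[(N-2)^2] = Σ (n-2)^2·P(N=n)
 = 1·1/21 + 0·2/21 + 1·1/7 + 4·4/21 + 9·5/21 + 16·2/7
 = 1/21 + 0 + 1/7 + 16/21 + 15/7 + 32/7
 = 23/3

7.667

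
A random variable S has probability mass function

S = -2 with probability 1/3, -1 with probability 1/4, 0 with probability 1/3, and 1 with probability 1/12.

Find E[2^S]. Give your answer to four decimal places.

0.7083

E[2^S] = Σ 2^s·P(S=s)
 = 1/4·1/3 + 1/2·1/4 + 1·1/3 + 2·1/12
 = 1/12 + 1/8 + 1/3 + 1/6
 = 17/24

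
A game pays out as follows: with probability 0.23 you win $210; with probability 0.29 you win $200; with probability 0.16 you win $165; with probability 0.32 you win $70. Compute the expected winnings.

E[payout] = 210·0.23 + 200·0.29 + 165·0.16 + 70·0.32
 = 48.3 + 58 + 26.4 + 22.4
 = 155.1

155.1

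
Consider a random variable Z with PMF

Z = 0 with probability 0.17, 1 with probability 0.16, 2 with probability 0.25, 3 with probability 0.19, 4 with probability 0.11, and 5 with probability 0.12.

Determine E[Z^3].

29.33

E[Z^3] = Σ z^3·P(Z=z)
 = 0·0.17 + 1·0.16 + 8·0.25 + 27·0.19 + 64·0.11 + 125·0.12
 = 0 + 0.16 + 2 + 5.13 + 7.04 + 15
 = 29.33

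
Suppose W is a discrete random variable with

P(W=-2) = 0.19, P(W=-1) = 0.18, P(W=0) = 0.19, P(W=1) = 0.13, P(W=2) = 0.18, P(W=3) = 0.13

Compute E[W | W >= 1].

2

P(W >= 1) = 0.13 + 0.18 + 0.13 = 0.44.
E[W | W >= 1] = [1·0.13 + 2·0.18 + 3·0.13] / 0.44
 = 0.88 / 0.44
 = 2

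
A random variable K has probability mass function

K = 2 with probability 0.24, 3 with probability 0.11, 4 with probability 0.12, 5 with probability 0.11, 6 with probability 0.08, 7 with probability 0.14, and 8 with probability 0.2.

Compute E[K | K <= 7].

P(K <= 7) = 0.24 + 0.11 + 0.12 + 0.11 + 0.08 + 0.14 = 0.8.
E[K | K <= 7] = [2·0.24 + 3·0.11 + 4·0.12 + 5·0.11 + 6·0.08 + 7·0.14] / 0.8
 = 3.3 / 0.8
 = 33/8

4.125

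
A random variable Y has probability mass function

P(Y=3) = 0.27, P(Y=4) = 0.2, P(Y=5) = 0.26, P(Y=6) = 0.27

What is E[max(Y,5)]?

5.27

E[max(Y,5)] = Σ max(y,5)·P(Y=y)
 = 5·0.27 + 5·0.2 + 5·0.26 + 6·0.27
 = 1.35 + 1 + 1.3 + 1.62
 = 5.27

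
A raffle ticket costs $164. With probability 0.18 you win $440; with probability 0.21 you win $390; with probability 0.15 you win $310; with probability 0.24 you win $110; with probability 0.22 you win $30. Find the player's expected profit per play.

E[payout] = 440·0.18 + 390·0.21 + 310·0.15 + 110·0.24 + 30·0.22
 = 79.2 + 81.9 + 46.5 + 26.4 + 6.6
 = 240.6
Net = 240.6 - 164 = 76.6

76.6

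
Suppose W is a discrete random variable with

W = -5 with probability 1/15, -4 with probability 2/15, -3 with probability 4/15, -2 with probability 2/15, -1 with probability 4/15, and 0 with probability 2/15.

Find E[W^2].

7

E[W^2] = Σ w^2·P(W=w)
 = 25·1/15 + 16·2/15 + 9·4/15 + 4·2/15 + 1·4/15 + 0·2/15
 = 5/3 + 32/15 + 12/5 + 8/15 + 4/15 + 0
 = 7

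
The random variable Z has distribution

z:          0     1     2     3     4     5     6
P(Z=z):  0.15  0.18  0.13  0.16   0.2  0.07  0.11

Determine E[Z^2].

11.05

E[Z^2] = Σ z^2·P(Z=z)
 = 0·0.15 + 1·0.18 + 4·0.13 + 9·0.16 + 16·0.2 + 25·0.07 + 36·0.11
 = 0 + 0.18 + 0.52 + 1.44 + 3.2 + 1.75 + 3.96
 = 11.05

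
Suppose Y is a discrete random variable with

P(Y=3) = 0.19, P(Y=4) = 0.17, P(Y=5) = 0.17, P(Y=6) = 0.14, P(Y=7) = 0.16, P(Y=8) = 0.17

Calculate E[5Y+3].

E[5Y+3] = Σ (5y+3)·P(Y=y)
 = 18·0.19 + 23·0.17 + 28·0.17 + 33·0.14 + 38·0.16 + 43·0.17
 = 3.42 + 3.91 + 4.76 + 4.62 + 6.08 + 7.31
 = 30.1

30.1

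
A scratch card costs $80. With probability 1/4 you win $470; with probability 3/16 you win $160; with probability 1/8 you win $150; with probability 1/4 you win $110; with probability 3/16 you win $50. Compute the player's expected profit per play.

123.125

E[payout] = 470·1/4 + 160·3/16 + 150·1/8 + 110·1/4 + 50·3/16
 = 235/2 + 30 + 75/4 + 55/2 + 75/8
 = 1625/8
Net = 1625/8 - 80 = 985/8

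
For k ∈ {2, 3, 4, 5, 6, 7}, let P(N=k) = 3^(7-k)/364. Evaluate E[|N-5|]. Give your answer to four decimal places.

E[|N-5|] = Σ |n-5|·P(N=n)
 = 3·243/364 + 2·81/364 + 1·27/364 + 0·9/364 + 1·3/364 + 2·1/364
 = 729/364 + 81/182 + 27/364 + 0 + 3/364 + 1/182
 = 71/28

2.5357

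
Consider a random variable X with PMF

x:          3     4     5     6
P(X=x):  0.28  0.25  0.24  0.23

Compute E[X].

4.42

E[X] = Σ x·P(X=x)
 = 3·0.28 + 4·0.25 + 5·0.24 + 6·0.23
 = 0.84 + 1 + 1.2 + 1.38
 = 4.42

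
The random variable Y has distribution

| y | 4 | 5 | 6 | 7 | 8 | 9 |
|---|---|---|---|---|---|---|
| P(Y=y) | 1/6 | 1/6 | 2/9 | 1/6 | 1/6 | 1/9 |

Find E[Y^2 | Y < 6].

20.5

P(Y < 6) = 1/6 + 1/6 = 1/3.
E[Y^2 | Y < 6] = [16·1/6 + 25·1/6] / (1/3)
 = 41/6 / (1/3)
 = 41/2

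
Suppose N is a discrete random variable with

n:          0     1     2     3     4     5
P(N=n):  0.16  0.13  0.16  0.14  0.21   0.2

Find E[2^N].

11.94

E[2^N] = Σ 2^n·P(N=n)
 = 1·0.16 + 2·0.13 + 4·0.16 + 8·0.14 + 16·0.21 + 32·0.2
 = 0.16 + 0.26 + 0.64 + 1.12 + 3.36 + 6.4
 = 11.94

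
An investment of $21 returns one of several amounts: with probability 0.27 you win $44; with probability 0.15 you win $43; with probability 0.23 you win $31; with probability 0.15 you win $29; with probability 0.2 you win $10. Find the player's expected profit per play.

E[payout] = 44·0.27 + 43·0.15 + 31·0.23 + 29·0.15 + 10·0.2
 = 11.88 + 6.45 + 7.13 + 4.35 + 2
 = 31.81
Net = 31.81 - 21 = 10.81

10.81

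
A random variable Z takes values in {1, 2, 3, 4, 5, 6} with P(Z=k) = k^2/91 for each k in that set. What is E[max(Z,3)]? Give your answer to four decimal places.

E[max(Z,3)] = Σ max(z,3)·P(Z=z)
 = 3·1/91 + 3·4/91 + 3·9/91 + 4·16/91 + 5·25/91 + 6·36/91
 = 3/91 + 12/91 + 27/91 + 64/91 + 125/91 + 216/91
 = 447/91

4.9121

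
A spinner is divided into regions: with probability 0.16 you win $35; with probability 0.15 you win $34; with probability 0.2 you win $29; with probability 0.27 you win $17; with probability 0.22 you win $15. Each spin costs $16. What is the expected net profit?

8.39

E[payout] = 35·0.16 + 34·0.15 + 29·0.2 + 17·0.27 + 15·0.22
 = 5.6 + 5.1 + 5.8 + 4.59 + 3.3
 = 24.39
Net = 24.39 - 16 = 8.39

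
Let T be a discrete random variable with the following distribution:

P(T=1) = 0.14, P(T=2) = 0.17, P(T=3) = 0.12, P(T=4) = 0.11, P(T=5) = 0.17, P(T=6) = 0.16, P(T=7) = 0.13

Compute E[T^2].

E[T^2] = Σ t^2·P(T=t)
 = 1·0.14 + 4·0.17 + 9·0.12 + 16·0.11 + 25·0.17 + 36·0.16 + 49·0.13
 = 0.14 + 0.68 + 1.08 + 1.76 + 4.25 + 5.76 + 6.37
 = 20.04

20.04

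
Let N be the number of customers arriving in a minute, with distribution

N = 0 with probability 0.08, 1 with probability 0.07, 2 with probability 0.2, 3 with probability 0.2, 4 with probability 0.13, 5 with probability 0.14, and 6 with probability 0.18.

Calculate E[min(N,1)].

E[min(N,1)] = Σ min(n,1)·P(N=n)
 = 0·0.08 + 1·0.07 + 1·0.2 + 1·0.2 + 1·0.13 + 1·0.14 + 1·0.18
 = 0 + 0.07 + 0.2 + 0.2 + 0.13 + 0.14 + 0.18
 = 0.92

0.92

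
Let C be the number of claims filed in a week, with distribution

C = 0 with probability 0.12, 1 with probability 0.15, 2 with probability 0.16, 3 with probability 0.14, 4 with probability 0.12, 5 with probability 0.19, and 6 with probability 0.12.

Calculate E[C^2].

13.04

E[C^2] = Σ c^2·P(C=c)
 = 0·0.12 + 1·0.15 + 4·0.16 + 9·0.14 + 16·0.12 + 25·0.19 + 36·0.12
 = 0 + 0.15 + 0.64 + 1.26 + 1.92 + 4.75 + 4.32
 = 13.04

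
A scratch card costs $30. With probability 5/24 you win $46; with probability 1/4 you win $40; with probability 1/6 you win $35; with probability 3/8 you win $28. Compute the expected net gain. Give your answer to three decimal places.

5.917

E[payout] = 46·5/24 + 40·1/4 + 35·1/6 + 28·3/8
 = 115/12 + 10 + 35/6 + 21/2
 = 431/12
Net = 431/12 - 30 = 71/12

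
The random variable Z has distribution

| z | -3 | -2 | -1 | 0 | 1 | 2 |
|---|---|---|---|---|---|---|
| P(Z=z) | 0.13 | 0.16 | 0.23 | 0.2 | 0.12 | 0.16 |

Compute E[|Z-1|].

E[|Z-1|] = Σ |z-1|·P(Z=z)
 = 4·0.13 + 3·0.16 + 2·0.23 + 1·0.2 + 0·0.12 + 1·0.16
 = 0.52 + 0.48 + 0.46 + 0.2 + 0 + 0.16
 = 1.82

1.82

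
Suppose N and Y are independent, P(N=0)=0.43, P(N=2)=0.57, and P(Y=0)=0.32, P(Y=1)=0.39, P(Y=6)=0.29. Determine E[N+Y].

E[N+Y] = Σ_n Σ_y (n+y) · P(N=n)P(Y=y)
 = 0·0.1376 + 1·0.1677 + 6·0.1247 + 2·0.1824 + 3·0.2223 + 8·0.1653
 = 0 + 0.1677 + 0.7482 + 0.3648 + 0.6669 + 1.3224
 = 3.27

3.27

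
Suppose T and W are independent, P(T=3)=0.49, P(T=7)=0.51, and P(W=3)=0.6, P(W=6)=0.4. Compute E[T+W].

E[T+W] = Σ_t Σ_w (t+w) · P(T=t)P(W=w)
 = 6·0.294 + 9·0.196 + 10·0.306 + 13·0.204
 = 1.764 + 1.764 + 3.06 + 2.652
 = 9.24

9.24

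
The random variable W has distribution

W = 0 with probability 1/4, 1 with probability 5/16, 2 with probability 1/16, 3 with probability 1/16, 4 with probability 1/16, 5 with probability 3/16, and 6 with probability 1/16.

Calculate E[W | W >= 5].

5.25

P(W >= 5) = 3/16 + 1/16 = 1/4.
E[W | W >= 5] = [5·3/16 + 6·1/16] / (1/4)
 = 21/16 / (1/4)
 = 21/4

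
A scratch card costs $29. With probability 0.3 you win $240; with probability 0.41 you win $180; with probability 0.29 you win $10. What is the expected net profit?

E[payout] = 240·0.3 + 180·0.41 + 10·0.29
 = 72 + 73.8 + 2.9
 = 148.7
Net = 148.7 - 29 = 119.7

119.7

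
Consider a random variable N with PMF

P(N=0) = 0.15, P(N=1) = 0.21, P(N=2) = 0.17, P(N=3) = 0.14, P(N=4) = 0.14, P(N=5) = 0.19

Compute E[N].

E[N] = Σ n·P(N=n)
 = 0·0.15 + 1·0.21 + 2·0.17 + 3·0.14 + 4·0.14 + 5·0.19
 = 0 + 0.21 + 0.34 + 0.42 + 0.56 + 0.95
 = 2.48

2.48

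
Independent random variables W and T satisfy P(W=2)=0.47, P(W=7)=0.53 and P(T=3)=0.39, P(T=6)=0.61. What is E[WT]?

E[WT] = Σ_w Σ_t wt · P(W=w)P(T=t)
 = 6·0.1833 + 12·0.2867 + 21·0.2067 + 42·0.3233
 = 1.0998 + 3.4404 + 4.3407 + 13.5786
 = 22.4595

22.4595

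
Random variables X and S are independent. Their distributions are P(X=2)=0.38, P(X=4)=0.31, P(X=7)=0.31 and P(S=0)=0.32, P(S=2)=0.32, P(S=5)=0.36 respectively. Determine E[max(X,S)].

4.692

E[max(X,S)] = Σ_x Σ_s max(x,s) · P(X=x)P(S=s)
 = 2·0.1216 + 2·0.1216 + 5·0.1368 + 4·0.0992 + 4·0.0992 + 5·0.1116 + 7·0.0992 + 7·0.0992 + 7·0.1116
 = 0.2432 + 0.2432 + 0.684 + 0.3968 + 0.3968 + 0.558 + 0.6944 + 0.6944 + 0.7812
 = 4.692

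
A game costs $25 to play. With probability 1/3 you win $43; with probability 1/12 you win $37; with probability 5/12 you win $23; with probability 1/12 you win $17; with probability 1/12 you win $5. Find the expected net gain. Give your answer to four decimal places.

E[payout] = 43·1/3 + 37·1/12 + 23·5/12 + 17·1/12 + 5·1/12
 = 43/3 + 37/12 + 115/12 + 17/12 + 5/12
 = 173/6
Net = 173/6 - 25 = 23/6

3.8333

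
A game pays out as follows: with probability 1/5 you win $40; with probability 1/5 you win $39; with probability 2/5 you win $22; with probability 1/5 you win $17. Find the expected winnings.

28

E[payout] = 40·1/5 + 39·1/5 + 22·2/5 + 17·1/5
 = 8 + 39/5 + 44/5 + 17/5
 = 28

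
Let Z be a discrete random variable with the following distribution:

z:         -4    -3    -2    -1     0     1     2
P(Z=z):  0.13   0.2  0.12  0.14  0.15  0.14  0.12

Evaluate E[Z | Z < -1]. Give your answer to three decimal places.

P(Z < -1) = 0.13 + 0.2 + 0.12 = 0.45.
E[Z | Z < -1] = [(-4)·0.13 + (-3)·0.2 + (-2)·0.12] / 0.45
 = -1.36 / 0.45
 = -136/45

-3.022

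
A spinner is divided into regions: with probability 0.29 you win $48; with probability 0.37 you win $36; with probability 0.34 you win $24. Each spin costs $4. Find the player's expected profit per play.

31.4

E[payout] = 48·0.29 + 36·0.37 + 24·0.34
 = 13.92 + 13.32 + 8.16
 = 35.4
Net = 35.4 - 4 = 31.4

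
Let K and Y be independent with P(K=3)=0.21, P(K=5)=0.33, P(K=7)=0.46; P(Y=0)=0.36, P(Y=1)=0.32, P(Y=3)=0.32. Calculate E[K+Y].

6.78

E[K+Y] = Σ_k Σ_y (k+y) · P(K=k)P(Y=y)
 = 3·0.0756 + 4·0.0672 + 6·0.0672 + 5·0.1188 + 6·0.1056 + 8·0.1056 + 7·0.1656 + 8·0.1472 + 10·0.1472
 = 0.2268 + 0.2688 + 0.4032 + 0.594 + 0.6336 + 0.8448 + 1.1592 + 1.1776 + 1.472
 = 6.78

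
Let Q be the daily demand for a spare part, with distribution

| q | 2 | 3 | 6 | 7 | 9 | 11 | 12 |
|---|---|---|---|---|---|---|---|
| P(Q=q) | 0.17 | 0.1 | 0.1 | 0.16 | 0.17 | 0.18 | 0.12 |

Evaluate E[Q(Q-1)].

58.54

E[Q(Q-1)] = Σ q(q-1)·P(Q=q)
 = 2·0.17 + 6·0.1 + 30·0.1 + 42·0.16 + 72·0.17 + 110·0.18 + 132·0.12
 = 0.34 + 0.6 + 3 + 6.72 + 12.24 + 19.8 + 15.84
 = 58.54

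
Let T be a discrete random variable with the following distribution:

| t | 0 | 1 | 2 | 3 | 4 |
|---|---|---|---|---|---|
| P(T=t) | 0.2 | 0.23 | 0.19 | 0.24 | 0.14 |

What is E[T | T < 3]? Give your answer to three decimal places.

0.984

P(T < 3) = 0.2 + 0.23 + 0.19 = 0.62.
E[T | T < 3] = [0·0.2 + 1·0.23 + 2·0.19] / 0.62
 = 0.61 / 0.62
 = 61/62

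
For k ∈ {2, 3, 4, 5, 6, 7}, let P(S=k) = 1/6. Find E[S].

4.5

E[S] = Σ s·P(S=s)
 = 2·1/6 + 3·1/6 + 4·1/6 + 5·1/6 + 6·1/6 + 7·1/6
 = 1/3 + 1/2 + 2/3 + 5/6 + 1 + 7/6
 = 9/2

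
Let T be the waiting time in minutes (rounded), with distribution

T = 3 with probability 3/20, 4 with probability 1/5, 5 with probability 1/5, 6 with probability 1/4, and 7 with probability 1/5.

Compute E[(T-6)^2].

E[(T-6)^2] = Σ (t-6)^2·P(T=t)
 = 9·3/20 + 4·1/5 + 1·1/5 + 0·1/4 + 1·1/5
 = 27/20 + 4/5 + 1/5 + 0 + 1/5
 = 51/20

2.55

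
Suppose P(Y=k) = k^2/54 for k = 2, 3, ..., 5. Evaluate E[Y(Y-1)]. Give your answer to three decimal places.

13.963

E[Y(Y-1)] = Σ y(y-1)·P(Y=y)
 = 2·2/27 + 6·1/6 + 12·8/27 + 20·25/54
 = 4/27 + 1 + 32/9 + 250/27
 = 377/27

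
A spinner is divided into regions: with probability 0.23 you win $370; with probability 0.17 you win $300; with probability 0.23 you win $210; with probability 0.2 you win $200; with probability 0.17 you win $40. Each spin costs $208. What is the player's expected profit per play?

23.2

E[payout] = 370·0.23 + 300·0.17 + 210·0.23 + 200·0.2 + 40·0.17
 = 85.1 + 51 + 48.3 + 40 + 6.8
 = 231.2
Net = 231.2 - 208 = 23.2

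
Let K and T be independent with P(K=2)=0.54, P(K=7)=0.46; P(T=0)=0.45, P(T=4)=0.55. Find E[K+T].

E[K+T] = Σ_k Σ_t (k+t) · P(K=k)P(T=t)
 = 2·0.243 + 6·0.297 + 7·0.207 + 11·0.253
 = 0.486 + 1.782 + 1.449 + 2.783
 = 6.5

6.5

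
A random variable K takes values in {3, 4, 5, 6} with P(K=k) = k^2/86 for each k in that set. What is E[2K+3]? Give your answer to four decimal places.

E[2K+3] = Σ (2k+3)·P(K=k)
 = 9·9/86 + 11·8/43 + 13·25/86 + 15·18/43
 = 81/86 + 88/43 + 325/86 + 270/43
 = 561/43

13.0465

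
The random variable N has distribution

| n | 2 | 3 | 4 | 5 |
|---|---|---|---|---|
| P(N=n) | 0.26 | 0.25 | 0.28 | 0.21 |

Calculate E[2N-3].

E[2N-3] = Σ (2n-3)·P(N=n)
 = 1·0.26 + 3·0.25 + 5·0.28 + 7·0.21
 = 0.26 + 0.75 + 1.4 + 1.47
 = 3.88

3.88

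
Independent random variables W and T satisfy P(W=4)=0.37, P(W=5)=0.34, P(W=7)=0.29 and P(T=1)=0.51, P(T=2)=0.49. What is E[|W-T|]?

3.72

E[|W-T|] = Σ_w Σ_t |w-t| · P(W=w)P(T=t)
 = 3·0.1887 + 2·0.1813 + 4·0.1734 + 3·0.1666 + 6·0.1479 + 5·0.1421
 = 0.5661 + 0.3626 + 0.6936 + 0.4998 + 0.8874 + 0.7105
 = 3.72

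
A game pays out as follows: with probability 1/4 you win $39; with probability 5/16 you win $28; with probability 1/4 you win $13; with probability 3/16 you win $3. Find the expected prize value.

E[payout] = 39·1/4 + 28·5/16 + 13·1/4 + 3·3/16
 = 39/4 + 35/4 + 13/4 + 9/16
 = 357/16

22.3125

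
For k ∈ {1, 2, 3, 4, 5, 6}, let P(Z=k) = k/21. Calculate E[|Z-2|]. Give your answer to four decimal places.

2.4286

E[|Z-2|] = Σ |z-2|·P(Z=z)
 = 1·1/21 + 0·2/21 + 1·1/7 + 2·4/21 + 3·5/21 + 4·2/7
 = 1/21 + 0 + 1/7 + 8/21 + 5/7 + 8/7
 = 17/7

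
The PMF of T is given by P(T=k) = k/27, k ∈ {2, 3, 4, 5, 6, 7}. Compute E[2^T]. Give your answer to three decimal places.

56.889

E[2^T] = Σ 2^t·P(T=t)
 = 4·2/27 + 8·1/9 + 16·4/27 + 32·5/27 + 64·2/9 + 128·7/27
 = 8/27 + 8/9 + 64/27 + 160/27 + 128/9 + 896/27
 = 512/9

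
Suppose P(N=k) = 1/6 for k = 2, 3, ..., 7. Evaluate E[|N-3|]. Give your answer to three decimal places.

1.833

E[|N-3|] = Σ |n-3|·P(N=n)
 = 1·1/6 + 0·1/6 + 1·1/6 + 2·1/6 + 3·1/6 + 4·1/6
 = 1/6 + 0 + 1/6 + 1/3 + 1/2 + 2/3
 = 11/6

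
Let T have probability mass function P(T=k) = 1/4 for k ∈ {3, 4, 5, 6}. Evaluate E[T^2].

21.5

E[T^2] = Σ t^2·P(T=t)
 = 9·1/4 + 16·1/4 + 25·1/4 + 36·1/4
 = 9/4 + 4 + 25/4 + 9
 = 43/2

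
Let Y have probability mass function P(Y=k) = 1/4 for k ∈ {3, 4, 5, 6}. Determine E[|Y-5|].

1

E[|Y-5|] = Σ |y-5|·P(Y=y)
 = 2·1/4 + 1·1/4 + 0·1/4 + 1·1/4
 = 1/2 + 1/4 + 0 + 1/4
 = 1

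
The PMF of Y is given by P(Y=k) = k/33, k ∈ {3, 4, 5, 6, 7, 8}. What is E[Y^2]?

E[Y^2] = Σ y^2·P(Y=y)
 = 9·1/11 + 16·4/33 + 25·5/33 + 36·2/11 + 49·7/33 + 64·8/33
 = 9/11 + 64/33 + 125/33 + 72/11 + 343/33 + 512/33
 = 39

39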